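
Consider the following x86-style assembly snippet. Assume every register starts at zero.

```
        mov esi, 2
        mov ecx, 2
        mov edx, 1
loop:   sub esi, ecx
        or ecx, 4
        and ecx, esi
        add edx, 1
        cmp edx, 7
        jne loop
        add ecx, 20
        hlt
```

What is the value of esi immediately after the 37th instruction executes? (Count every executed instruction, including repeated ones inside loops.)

0

after mov esi, 2: esi=2
after mov ecx, 2: ecx=2
after mov edx, 1: edx=1
after sub esi, ecx: esi=2-2=0
after or ecx, 4: ecx=2|4=6
after and ecx, esi: ecx=6&0=0
after add edx, 1: edx=1+1=2
cmp edx, 7  (cmp 2,7)
jne loop: taken
after sub esi, ecx: esi=0-0=0
after or ecx, 4: ecx=0|4=4
after and ecx, esi: ecx=4&0=0
after add edx, 1: edx=2+1=3
cmp edx, 7  (cmp 3,7)
jne loop: taken
after sub esi, ecx: esi=0-0=0
after or ecx, 4: ecx=0|4=4
after and ecx, esi: ecx=4&0=0
after add edx, 1: edx=3+1=4
cmp edx, 7  (cmp 4,7)
jne loop: taken
after sub esi, ecx: esi=0-0=0
after or ecx, 4: ecx=0|4=4
after and ecx, esi: ecx=4&0=0
after add edx, 1: edx=4+1=5
cmp edx, 7  (cmp 5,7)
jne loop: taken
after sub esi, ecx: esi=0-0=0
after or ecx, 4: ecx=0|4=4
after and ecx, esi: ecx=4&0=0
after add edx, 1: edx=5+1=6
cmp edx, 7  (cmp 6,7)
jne loop: taken
after sub esi, ecx: esi=0-0=0
after or ecx, 4: ecx=0|4=4
after and ecx, esi: ecx=4&0=0
after add edx, 1: edx=6+1=7
After step 37: esi = 0.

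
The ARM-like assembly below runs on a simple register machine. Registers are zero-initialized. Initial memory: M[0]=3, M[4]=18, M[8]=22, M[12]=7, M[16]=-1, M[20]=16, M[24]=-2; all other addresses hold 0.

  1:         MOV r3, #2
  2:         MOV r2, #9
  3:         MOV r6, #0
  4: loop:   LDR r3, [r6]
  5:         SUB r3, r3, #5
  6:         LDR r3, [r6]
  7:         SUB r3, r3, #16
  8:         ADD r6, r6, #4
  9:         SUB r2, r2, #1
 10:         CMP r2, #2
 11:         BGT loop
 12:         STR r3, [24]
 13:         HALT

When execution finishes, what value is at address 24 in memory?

-18

r3=2
r2=9
r6=0
r3=M[0]=3
r3=3-5=-2
r3=M[0]=3
r3=3-16=-13
r6=0+4=4
r2=9-1=8
CMP r2, #2  (cmp 8,2)
BGT loop: taken
r3=M[4]=18
r3=18-5=13
r3=M[4]=18
r3=18-16=2
r6=4+4=8
r2=8-1=7
CMP r2, #2  (cmp 7,2)
BGT loop: taken
r3=M[8]=22
r3=22-5=17
r3=M[8]=22
r3=22-16=6
r6=8+4=12
r2=7-1=6
CMP r2, #2  (cmp 6,2)
BGT loop: taken
r3=M[12]=7
r3=7-5=2
r3=M[12]=7
r3=7-16=-9
r6=12+4=16
r2=6-1=5
CMP r2, #2  (cmp 5,2)
BGT loop: taken
r3=M[16]=-1
r3=(-1)-5=-6
r3=M[16]=-1
r3=(-1)-16=-17
r6=16+4=20
r2=5-1=4
CMP r2, #2  (cmp 4,2)
BGT loop: taken
r3=M[20]=16
r3=16-5=11
r3=M[20]=16
r3=16-16=0
r6=20+4=24
r2=4-1=3
CMP r2, #2  (cmp 3,2)
BGT loop: taken
r3=M[24]=-2
r3=(-2)-5=-7
r3=M[24]=-2
r3=(-2)-16=-18
r6=24+4=28
r2=3-1=2
CMP r2, #2  (cmp 2,2)
BGT loop: not taken
STR r3, [24] → M[24]=-18
halt.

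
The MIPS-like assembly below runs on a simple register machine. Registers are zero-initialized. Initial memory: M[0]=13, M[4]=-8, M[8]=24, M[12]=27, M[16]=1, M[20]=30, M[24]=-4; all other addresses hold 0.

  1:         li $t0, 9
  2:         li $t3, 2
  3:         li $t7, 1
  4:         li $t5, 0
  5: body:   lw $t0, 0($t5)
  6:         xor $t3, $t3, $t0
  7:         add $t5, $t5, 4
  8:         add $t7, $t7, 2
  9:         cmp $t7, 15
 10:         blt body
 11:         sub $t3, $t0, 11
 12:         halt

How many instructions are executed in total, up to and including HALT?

48

after li $t0, 9: $t0=9
after li $t3, 2: $t3=2
after li $t7, 1: $t7=1
after li $t5, 0: $t5=0
after lw $t0, 0($t5): $t0=M[0]=13
after xor $t3, $t3, $t0: $t3=2^13=15
after add $t5, $t5, 4: $t5=0+4=4
after add $t7, $t7, 2: $t7=1+2=3
cmp $t7, 15  (cmp 3,15)
blt body: taken
after lw $t0, 0($t5): $t0=M[4]=-8
after xor $t3, $t3, $t0: $t3=15^(-8)=-9
after add $t5, $t5, 4: $t5=4+4=8
after add $t7, $t7, 2: $t7=3+2=5
cmp $t7, 15  (cmp 5,15)
blt body: taken
after lw $t0, 0($t5): $t0=M[8]=24
after xor $t3, $t3, $t0: $t3=(-9)^24=-17
after add $t5, $t5, 4: $t5=8+4=12
after add $t7, $t7, 2: $t7=5+2=7
cmp $t7, 15  (cmp 7,15)
blt body: taken
after lw $t0, 0($t5): $t0=M[12]=27
after xor $t3, $t3, $t0: $t3=(-17)^27=-12
after add $t5, $t5, 4: $t5=12+4=16
after add $t7, $t7, 2: $t7=7+2=9
cmp $t7, 15  (cmp 9,15)
blt body: taken
after lw $t0, 0($t5): $t0=M[16]=1
after xor $t3, $t3, $t0: $t3=(-12)^1=-11
after add $t5, $t5, 4: $t5=16+4=20
after add $t7, $t7, 2: $t7=9+2=11
cmp $t7, 15  (cmp 11,15)
blt body: taken
after lw $t0, 0($t5): $t0=M[20]=30
after xor $t3, $t3, $t0: $t3=(-11)^30=-21
after add $t5, $t5, 4: $t5=20+4=24
after add $t7, $t7, 2: $t7=11+2=13
cmp $t7, 15  (cmp 13,15)
blt body: taken
after lw $t0, 0($t5): $t0=M[24]=-4
after xor $t3, $t3, $t0: $t3=(-21)^(-4)=23
after add $t5, $t5, 4: $t5=24+4=28
after add $t7, $t7, 2: $t7=13+2=15
cmp $t7, 15  (cmp 15,15)
blt body: not taken
after sub $t3, $t0, 11: $t3=(-4)-11=-15
halt.
Total executed instructions: 48.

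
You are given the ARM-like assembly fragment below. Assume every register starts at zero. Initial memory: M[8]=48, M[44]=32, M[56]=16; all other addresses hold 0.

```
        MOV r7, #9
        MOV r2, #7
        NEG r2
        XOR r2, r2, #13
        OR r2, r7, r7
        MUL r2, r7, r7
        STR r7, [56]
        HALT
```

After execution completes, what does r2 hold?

81

MOV r7, #9 → r7=9
MOV r2, #7 → r2=7
NEG r2 → r2=-(7)=-7
XOR r2, r2, #13 → r2=(-7)^13=-12
OR r2, r7, r7 → r2=9|9=9
MUL r2, r7, r7 → r2=9*9=81
STR r7, [56] → M[56]=9
halt.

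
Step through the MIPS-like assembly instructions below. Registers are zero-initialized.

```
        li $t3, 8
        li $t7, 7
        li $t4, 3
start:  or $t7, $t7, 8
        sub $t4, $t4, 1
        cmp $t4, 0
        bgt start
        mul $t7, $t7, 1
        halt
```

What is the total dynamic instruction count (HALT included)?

$t3=8
$t7=7
$t4=3
$t7=7|8=15
$t4=3-1=2
cmp $t4, 0  (cmp 2,0)
bgt start: taken
$t7=15|8=15
$t4=2-1=1
cmp $t4, 0  (cmp 1,0)
bgt start: taken
$t7=15|8=15
$t4=1-1=0
cmp $t4, 0  (cmp 0,0)
bgt start: not taken
$t7=15*1=15
halt.
Total executed instructions: 17.

17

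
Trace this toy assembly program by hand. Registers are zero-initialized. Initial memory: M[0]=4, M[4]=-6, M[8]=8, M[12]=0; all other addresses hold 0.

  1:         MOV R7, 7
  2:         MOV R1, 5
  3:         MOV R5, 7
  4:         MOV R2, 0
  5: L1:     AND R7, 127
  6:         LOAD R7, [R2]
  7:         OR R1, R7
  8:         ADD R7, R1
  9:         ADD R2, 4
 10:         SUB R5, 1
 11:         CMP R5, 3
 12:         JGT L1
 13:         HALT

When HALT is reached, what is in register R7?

after MOV R7, 7: R7=7
after MOV R1, 5: R1=5
after MOV R5, 7: R5=7
after MOV R2, 0: R2=0
after AND R7, 127: R7=7&127=7
after LOAD R7, [R2]: R7=M[0]=4
after OR R1, R7: R1=5|4=5
after ADD R7, R1: R7=4+5=9
after ADD R2, 4: R2=0+4=4
after SUB R5, 1: R5=7-1=6
CMP R5, 3  (cmp 6,3)
JGT L1: taken
after AND R7, 127: R7=9&127=9
after LOAD R7, [R2]: R7=M[4]=-6
after OR R1, R7: R1=5|(-6)=-1
after ADD R7, R1: R7=(-6)+(-1)=-7
after ADD R2, 4: R2=4+4=8
after SUB R5, 1: R5=6-1=5
CMP R5, 3  (cmp 5,3)
JGT L1: taken
after AND R7, 127: R7=(-7)&127=121
after LOAD R7, [R2]: R7=M[8]=8
after OR R1, R7: R1=(-1)|8=-1
after ADD R7, R1: R7=8+(-1)=7
after ADD R2, 4: R2=8+4=12
after SUB R5, 1: R5=5-1=4
CMP R5, 3  (cmp 4,3)
JGT L1: taken
after AND R7, 127: R7=7&127=7
after LOAD R7, [R2]: R7=M[12]=0
after OR R1, R7: R1=(-1)|0=-1
after ADD R7, R1: R7=0+(-1)=-1
after ADD R2, 4: R2=12+4=16
after SUB R5, 1: R5=4-1=3
CMP R5, 3  (cmp 3,3)
JGT L1: not taken
halt.

-1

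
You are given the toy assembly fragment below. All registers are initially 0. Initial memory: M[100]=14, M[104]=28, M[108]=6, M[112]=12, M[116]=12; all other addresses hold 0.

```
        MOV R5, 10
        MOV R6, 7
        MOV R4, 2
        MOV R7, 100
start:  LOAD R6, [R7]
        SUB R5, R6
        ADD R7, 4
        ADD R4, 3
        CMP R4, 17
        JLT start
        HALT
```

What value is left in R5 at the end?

MOV R5, 10 → R5=10
MOV R6, 7 → R6=7
MOV R4, 2 → R4=2
MOV R7, 100 → R7=100
LOAD R6, [R7] → R6=M[100]=14
SUB R5, R6 → R5=10-14=-4
ADD R7, 4 → R7=100+4=104
ADD R4, 3 → R4=2+3=5
CMP R4, 17  (cmp 5,17)
JLT start: taken
LOAD R6, [R7] → R6=M[104]=28
SUB R5, R6 → R5=(-4)-28=-32
ADD R7, 4 → R7=104+4=108
ADD R4, 3 → R4=5+3=8
CMP R4, 17  (cmp 8,17)
JLT start: taken
LOAD R6, [R7] → R6=M[108]=6
SUB R5, R6 → R5=(-32)-6=-38
ADD R7, 4 → R7=108+4=112
ADD R4, 3 → R4=8+3=11
CMP R4, 17  (cmp 11,17)
JLT start: taken
LOAD R6, [R7] → R6=M[112]=12
SUB R5, R6 → R5=(-38)-12=-50
ADD R7, 4 → R7=112+4=116
ADD R4, 3 → R4=11+3=14
CMP R4, 17  (cmp 14,17)
JLT start: taken
LOAD R6, [R7] → R6=M[116]=12
SUB R5, R6 → R5=(-50)-12=-62
ADD R7, 4 → R7=116+4=120
ADD R4, 3 → R4=14+3=17
CMP R4, 17  (cmp 17,17)
JLT start: not taken
halt.

-62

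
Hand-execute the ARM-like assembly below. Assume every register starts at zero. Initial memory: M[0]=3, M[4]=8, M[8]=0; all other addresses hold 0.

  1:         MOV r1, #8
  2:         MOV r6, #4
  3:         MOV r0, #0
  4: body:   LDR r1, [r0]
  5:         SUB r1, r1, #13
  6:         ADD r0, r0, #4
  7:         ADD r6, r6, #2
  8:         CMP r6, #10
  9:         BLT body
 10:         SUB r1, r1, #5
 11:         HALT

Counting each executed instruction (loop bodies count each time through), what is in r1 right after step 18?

-13

r1=8
r6=4
r0=0
r1=M[0]=3
r1=3-13=-10
r0=0+4=4
r6=4+2=6
CMP r6, #10  (cmp 6,10)
BLT body: taken
r1=M[4]=8
r1=8-13=-5
r0=4+4=8
r6=6+2=8
CMP r6, #10  (cmp 8,10)
BLT body: taken
r1=M[8]=0
r1=0-13=-13
r0=8+4=12
After step 18: r1 = -13.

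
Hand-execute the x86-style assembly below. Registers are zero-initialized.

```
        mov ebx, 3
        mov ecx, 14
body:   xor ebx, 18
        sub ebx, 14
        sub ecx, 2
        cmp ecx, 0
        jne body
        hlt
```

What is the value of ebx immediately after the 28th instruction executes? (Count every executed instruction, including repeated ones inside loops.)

ebx=3
ecx=14
ebx=3^18=17
ebx=17-14=3
ecx=14-2=12
cmp ecx, 0  (cmp 12,0)
jne body: taken
ebx=3^18=17
ebx=17-14=3
ecx=12-2=10
cmp ecx, 0  (cmp 10,0)
jne body: taken
ebx=3^18=17
ebx=17-14=3
ecx=10-2=8
cmp ecx, 0  (cmp 8,0)
jne body: taken
ebx=3^18=17
ebx=17-14=3
ecx=8-2=6
cmp ecx, 0  (cmp 6,0)
jne body: taken
ebx=3^18=17
ebx=17-14=3
ecx=6-2=4
cmp ecx, 0  (cmp 4,0)
jne body: taken
ebx=3^18=17
After step 28: ebx = 17.

17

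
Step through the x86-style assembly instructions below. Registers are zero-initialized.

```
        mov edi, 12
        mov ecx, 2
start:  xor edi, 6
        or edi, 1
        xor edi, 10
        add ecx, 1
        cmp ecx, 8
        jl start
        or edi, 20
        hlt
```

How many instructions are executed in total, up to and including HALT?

edi=12
ecx=2
edi=12^6=10
edi=10|1=11
edi=11^10=1
ecx=2+1=3
cmp ecx, 8  (cmp 3,8)
jl start: taken
edi=1^6=7
edi=7|1=7
edi=7^10=13
ecx=3+1=4
cmp ecx, 8  (cmp 4,8)
jl start: taken
edi=13^6=11
edi=11|1=11
edi=11^10=1
ecx=4+1=5
cmp ecx, 8  (cmp 5,8)
jl start: taken
edi=1^6=7
edi=7|1=7
edi=7^10=13
ecx=5+1=6
cmp ecx, 8  (cmp 6,8)
jl start: taken
edi=13^6=11
edi=11|1=11
edi=11^10=1
ecx=6+1=7
cmp ecx, 8  (cmp 7,8)
jl start: taken
edi=1^6=7
edi=7|1=7
edi=7^10=13
ecx=7+1=8
cmp ecx, 8  (cmp 8,8)
jl start: not taken
edi=13|20=29
halt.
Total executed instructions: 40.

40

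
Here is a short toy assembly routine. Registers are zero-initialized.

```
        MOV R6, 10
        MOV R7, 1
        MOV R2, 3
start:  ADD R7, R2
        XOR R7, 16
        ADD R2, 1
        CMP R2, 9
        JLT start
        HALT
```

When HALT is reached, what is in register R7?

MOV R6, 10 → R6=10
MOV R7, 1 → R7=1
MOV R2, 3 → R2=3
ADD R7, R2 → R7=1+3=4
XOR R7, 16 → R7=4^16=20
ADD R2, 1 → R2=3+1=4
CMP R2, 9  (cmp 4,9)
JLT start: taken
ADD R7, R2 → R7=20+4=24
XOR R7, 16 → R7=24^16=8
ADD R2, 1 → R2=4+1=5
CMP R2, 9  (cmp 5,9)
JLT start: taken
ADD R7, R2 → R7=8+5=13
XOR R7, 16 → R7=13^16=29
ADD R2, 1 → R2=5+1=6
CMP R2, 9  (cmp 6,9)
JLT start: taken
ADD R7, R2 → R7=29+6=35
XOR R7, 16 → R7=35^16=51
ADD R2, 1 → R2=6+1=7
CMP R2, 9  (cmp 7,9)
JLT start: taken
ADD R7, R2 → R7=51+7=58
XOR R7, 16 → R7=58^16=42
ADD R2, 1 → R2=7+1=8
CMP R2, 9  (cmp 8,9)
JLT start: taken
ADD R7, R2 → R7=42+8=50
XOR R7, 16 → R7=50^16=34
ADD R2, 1 → R2=8+1=9
CMP R2, 9  (cmp 9,9)
JLT start: not taken
halt.

34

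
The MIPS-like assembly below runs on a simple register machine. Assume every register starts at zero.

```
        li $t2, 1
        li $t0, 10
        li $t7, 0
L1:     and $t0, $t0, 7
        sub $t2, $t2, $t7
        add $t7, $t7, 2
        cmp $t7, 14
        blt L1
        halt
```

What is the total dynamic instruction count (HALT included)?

39

after li $t2, 1: $t2=1
after li $t0, 10: $t0=10
after li $t7, 0: $t7=0
after and $t0, $t0, 7: $t0=10&7=2
after sub $t2, $t2, $t7: $t2=1-0=1
after add $t7, $t7, 2: $t7=0+2=2
cmp $t7, 14  (cmp 2,14)
blt L1: taken
after and $t0, $t0, 7: $t0=2&7=2
after sub $t2, $t2, $t7: $t2=1-2=-1
after add $t7, $t7, 2: $t7=2+2=4
cmp $t7, 14  (cmp 4,14)
blt L1: taken
after and $t0, $t0, 7: $t0=2&7=2
after sub $t2, $t2, $t7: $t2=(-1)-4=-5
after add $t7, $t7, 2: $t7=4+2=6
cmp $t7, 14  (cmp 6,14)
blt L1: taken
after and $t0, $t0, 7: $t0=2&7=2
after sub $t2, $t2, $t7: $t2=(-5)-6=-11
after add $t7, $t7, 2: $t7=6+2=8
cmp $t7, 14  (cmp 8,14)
blt L1: taken
after and $t0, $t0, 7: $t0=2&7=2
after sub $t2, $t2, $t7: $t2=(-11)-8=-19
after add $t7, $t7, 2: $t7=8+2=10
cmp $t7, 14  (cmp 10,14)
blt L1: taken
after and $t0, $t0, 7: $t0=2&7=2
after sub $t2, $t2, $t7: $t2=(-19)-10=-29
after add $t7, $t7, 2: $t7=10+2=12
cmp $t7, 14  (cmp 12,14)
blt L1: taken
after and $t0, $t0, 7: $t0=2&7=2
after sub $t2, $t2, $t7: $t2=(-29)-12=-41
after add $t7, $t7, 2: $t7=12+2=14
cmp $t7, 14  (cmp 14,14)
blt L1: not taken
halt.
Total executed instructions: 39.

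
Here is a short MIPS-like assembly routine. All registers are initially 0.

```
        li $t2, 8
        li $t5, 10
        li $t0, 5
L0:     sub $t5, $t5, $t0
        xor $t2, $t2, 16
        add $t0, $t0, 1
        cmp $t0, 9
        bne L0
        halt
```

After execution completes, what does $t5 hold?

li $t2, 8 → $t2=8
li $t5, 10 → $t5=10
li $t0, 5 → $t0=5
sub $t5, $t5, $t0 → $t5=10-5=5
xor $t2, $t2, 16 → $t2=8^16=24
add $t0, $t0, 1 → $t0=5+1=6
cmp $t0, 9  (cmp 6,9)
bne L0: taken
sub $t5, $t5, $t0 → $t5=5-6=-1
xor $t2, $t2, 16 → $t2=24^16=8
add $t0, $t0, 1 → $t0=6+1=7
cmp $t0, 9  (cmp 7,9)
bne L0: taken
sub $t5, $t5, $t0 → $t5=(-1)-7=-8
xor $t2, $t2, 16 → $t2=8^16=24
add $t0, $t0, 1 → $t0=7+1=8
cmp $t0, 9  (cmp 8,9)
bne L0: taken
sub $t5, $t5, $t0 → $t5=(-8)-8=-16
xor $t2, $t2, 16 → $t2=24^16=8
add $t0, $t0, 1 → $t0=8+1=9
cmp $t0, 9  (cmp 9,9)
bne L0: not taken
halt.

-16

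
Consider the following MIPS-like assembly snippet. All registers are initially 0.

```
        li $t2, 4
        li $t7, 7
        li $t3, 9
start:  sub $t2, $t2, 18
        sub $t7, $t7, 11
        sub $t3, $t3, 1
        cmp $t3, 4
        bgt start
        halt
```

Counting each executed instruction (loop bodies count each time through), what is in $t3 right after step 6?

8

li $t2, 4 → $t2=4
li $t7, 7 → $t7=7
li $t3, 9 → $t3=9
sub $t2, $t2, 18 → $t2=4-18=-14
sub $t7, $t7, 11 → $t7=7-11=-4
sub $t3, $t3, 1 → $t3=9-1=8
After step 6: $t3 = 8.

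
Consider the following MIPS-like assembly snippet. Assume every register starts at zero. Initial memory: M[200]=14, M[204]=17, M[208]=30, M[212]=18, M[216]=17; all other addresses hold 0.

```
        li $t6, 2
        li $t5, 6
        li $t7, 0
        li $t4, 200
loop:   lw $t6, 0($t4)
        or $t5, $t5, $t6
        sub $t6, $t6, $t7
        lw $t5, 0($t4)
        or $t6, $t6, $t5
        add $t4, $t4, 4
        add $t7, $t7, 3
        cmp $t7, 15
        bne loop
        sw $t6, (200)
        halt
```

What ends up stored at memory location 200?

21

after li $t6, 2: $t6=2
after li $t5, 6: $t5=6
after li $t7, 0: $t7=0
after li $t4, 200: $t4=200
after lw $t6, 0($t4): $t6=M[200]=14
after or $t5, $t5, $t6: $t5=6|14=14
after sub $t6, $t6, $t7: $t6=14-0=14
after lw $t5, 0($t4): $t5=M[200]=14
after or $t6, $t6, $t5: $t6=14|14=14
after add $t4, $t4, 4: $t4=200+4=204
after add $t7, $t7, 3: $t7=0+3=3
cmp $t7, 15  (cmp 3,15)
bne loop: taken
after lw $t6, 0($t4): $t6=M[204]=17
after or $t5, $t5, $t6: $t5=14|17=31
after sub $t6, $t6, $t7: $t6=17-3=14
after lw $t5, 0($t4): $t5=M[204]=17
after or $t6, $t6, $t5: $t6=14|17=31
after add $t4, $t4, 4: $t4=204+4=208
after add $t7, $t7, 3: $t7=3+3=6
cmp $t7, 15  (cmp 6,15)
bne loop: taken
after lw $t6, 0($t4): $t6=M[208]=30
after or $t5, $t5, $t6: $t5=17|30=31
after sub $t6, $t6, $t7: $t6=30-6=24
after lw $t5, 0($t4): $t5=M[208]=30
after or $t6, $t6, $t5: $t6=24|30=30
after add $t4, $t4, 4: $t4=208+4=212
after add $t7, $t7, 3: $t7=6+3=9
cmp $t7, 15  (cmp 9,15)
bne loop: taken
after lw $t6, 0($t4): $t6=M[212]=18
after or $t5, $t5, $t6: $t5=30|18=30
after sub $t6, $t6, $t7: $t6=18-9=9
after lw $t5, 0($t4): $t5=M[212]=18
after or $t6, $t6, $t5: $t6=9|18=27
after add $t4, $t4, 4: $t4=212+4=216
after add $t7, $t7, 3: $t7=9+3=12
cmp $t7, 15  (cmp 12,15)
bne loop: taken
after lw $t6, 0($t4): $t6=M[216]=17
after or $t5, $t5, $t6: $t5=18|17=19
after sub $t6, $t6, $t7: $t6=17-12=5
after lw $t5, 0($t4): $t5=M[216]=17
after or $t6, $t6, $t5: $t6=5|17=21
after add $t4, $t4, 4: $t4=216+4=220
after add $t7, $t7, 3: $t7=12+3=15
cmp $t7, 15  (cmp 15,15)
bne loop: not taken
sw $t6, (200) → M[200]=21
halt.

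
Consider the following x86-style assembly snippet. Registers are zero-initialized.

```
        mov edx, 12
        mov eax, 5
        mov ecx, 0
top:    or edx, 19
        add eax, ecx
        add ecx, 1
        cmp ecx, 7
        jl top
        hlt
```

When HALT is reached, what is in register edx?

after mov edx, 12: edx=12
after mov eax, 5: eax=5
after mov ecx, 0: ecx=0
after or edx, 19: edx=12|19=31
after add eax, ecx: eax=5+0=5
after add ecx, 1: ecx=0+1=1
cmp ecx, 7  (cmp 1,7)
jl top: taken
after or edx, 19: edx=31|19=31
after add eax, ecx: eax=5+1=6
after add ecx, 1: ecx=1+1=2
cmp ecx, 7  (cmp 2,7)
jl top: taken
after or edx, 19: edx=31|19=31
after add eax, ecx: eax=6+2=8
after add ecx, 1: ecx=2+1=3
cmp ecx, 7  (cmp 3,7)
jl top: taken
after or edx, 19: edx=31|19=31
after add eax, ecx: eax=8+3=11
after add ecx, 1: ecx=3+1=4
cmp ecx, 7  (cmp 4,7)
jl top: taken
after or edx, 19: edx=31|19=31
after add eax, ecx: eax=11+4=15
after add ecx, 1: ecx=4+1=5
cmp ecx, 7  (cmp 5,7)
jl top: taken
after or edx, 19: edx=31|19=31
after add eax, ecx: eax=15+5=20
after add ecx, 1: ecx=5+1=6
cmp ecx, 7  (cmp 6,7)
jl top: taken
after or edx, 19: edx=31|19=31
after add eax, ecx: eax=20+6=26
after add ecx, 1: ecx=6+1=7
cmp ecx, 7  (cmp 7,7)
jl top: not taken
halt.

31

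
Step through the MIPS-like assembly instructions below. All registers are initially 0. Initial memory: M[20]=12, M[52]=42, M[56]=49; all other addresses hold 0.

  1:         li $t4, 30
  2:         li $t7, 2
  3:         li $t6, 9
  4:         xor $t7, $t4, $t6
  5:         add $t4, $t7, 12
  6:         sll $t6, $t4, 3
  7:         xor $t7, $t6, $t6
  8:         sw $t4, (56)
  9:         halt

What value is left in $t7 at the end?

after li $t4, 30: $t4=30
after li $t7, 2: $t7=2
after li $t6, 9: $t6=9
after xor $t7, $t4, $t6: $t7=30^9=23
after add $t4, $t7, 12: $t4=23+12=35
after sll $t6, $t4, 3: $t6=35<<3=280
after xor $t7, $t6, $t6: $t7=280^280=0
sw $t4, (56) → M[56]=35
halt.

0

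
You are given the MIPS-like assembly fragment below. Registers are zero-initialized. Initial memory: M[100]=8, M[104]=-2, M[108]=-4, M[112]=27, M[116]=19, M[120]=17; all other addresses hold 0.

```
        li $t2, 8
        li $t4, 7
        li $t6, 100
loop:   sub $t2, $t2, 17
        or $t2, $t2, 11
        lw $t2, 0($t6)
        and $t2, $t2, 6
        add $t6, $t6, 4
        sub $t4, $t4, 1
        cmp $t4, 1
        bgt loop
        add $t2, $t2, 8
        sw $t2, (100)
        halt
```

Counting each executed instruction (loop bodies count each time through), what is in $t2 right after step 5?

li $t2, 8 → $t2=8
li $t4, 7 → $t4=7
li $t6, 100 → $t6=100
sub $t2, $t2, 17 → $t2=8-17=-9
or $t2, $t2, 11 → $t2=(-9)|11=-1
After step 5: $t2 = -1.

-1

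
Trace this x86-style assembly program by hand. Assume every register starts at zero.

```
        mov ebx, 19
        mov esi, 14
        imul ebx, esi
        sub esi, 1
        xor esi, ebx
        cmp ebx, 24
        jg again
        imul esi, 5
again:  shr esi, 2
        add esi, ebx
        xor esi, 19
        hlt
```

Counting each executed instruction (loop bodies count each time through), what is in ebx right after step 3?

mov ebx, 19 → ebx=19
mov esi, 14 → esi=14
imul ebx, esi → ebx=19*14=266
After step 3: ebx = 266.

266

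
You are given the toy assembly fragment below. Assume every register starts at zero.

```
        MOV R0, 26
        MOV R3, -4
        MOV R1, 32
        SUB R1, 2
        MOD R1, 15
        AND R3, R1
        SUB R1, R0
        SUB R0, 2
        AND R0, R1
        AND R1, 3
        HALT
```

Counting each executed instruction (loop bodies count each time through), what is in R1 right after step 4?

30

R0=26
R3=-4
R1=32
R1=32-2=30
After step 4: R1 = 30.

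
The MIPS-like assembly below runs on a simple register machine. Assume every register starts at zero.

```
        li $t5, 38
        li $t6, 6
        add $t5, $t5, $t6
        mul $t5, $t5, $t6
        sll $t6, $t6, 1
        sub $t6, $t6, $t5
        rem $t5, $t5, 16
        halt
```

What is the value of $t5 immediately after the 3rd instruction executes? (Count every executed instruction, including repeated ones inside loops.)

after li $t5, 38: $t5=38
after li $t6, 6: $t6=6
after add $t5, $t5, $t6: $t5=38+6=44
After step 3: $t5 = 44.

44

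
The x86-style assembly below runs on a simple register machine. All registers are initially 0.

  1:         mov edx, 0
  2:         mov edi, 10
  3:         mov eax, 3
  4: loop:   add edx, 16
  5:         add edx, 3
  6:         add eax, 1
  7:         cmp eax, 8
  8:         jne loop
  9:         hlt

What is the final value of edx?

mov edx, 0 → edx=0
mov edi, 10 → edi=10
mov eax, 3 → eax=3
add edx, 16 → edx=0+16=16
add edx, 3 → edx=16+3=19
add eax, 1 → eax=3+1=4
cmp eax, 8  (cmp 4,8)
jne loop: taken
add edx, 16 → edx=19+16=35
add edx, 3 → edx=35+3=38
add eax, 1 → eax=4+1=5
cmp eax, 8  (cmp 5,8)
jne loop: taken
add edx, 16 → edx=38+16=54
add edx, 3 → edx=54+3=57
add eax, 1 → eax=5+1=6
cmp eax, 8  (cmp 6,8)
jne loop: taken
add edx, 16 → edx=57+16=73
add edx, 3 → edx=73+3=76
add eax, 1 → eax=6+1=7
cmp eax, 8  (cmp 7,8)
jne loop: taken
add edx, 16 → edx=76+16=92
add edx, 3 → edx=92+3=95
add eax, 1 → eax=7+1=8
cmp eax, 8  (cmp 8,8)
jne loop: not taken
halt.

95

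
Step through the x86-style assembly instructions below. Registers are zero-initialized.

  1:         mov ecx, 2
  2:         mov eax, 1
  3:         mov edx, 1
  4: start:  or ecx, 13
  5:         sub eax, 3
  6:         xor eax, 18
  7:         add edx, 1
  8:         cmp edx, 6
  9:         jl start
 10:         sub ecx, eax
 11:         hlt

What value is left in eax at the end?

mov ecx, 2 → ecx=2
mov eax, 1 → eax=1
mov edx, 1 → edx=1
or ecx, 13 → ecx=2|13=15
sub eax, 3 → eax=1-3=-2
xor eax, 18 → eax=(-2)^18=-20
add edx, 1 → edx=1+1=2
cmp edx, 6  (cmp 2,6)
jl start: taken
or ecx, 13 → ecx=15|13=15
sub eax, 3 → eax=(-20)-3=-23
xor eax, 18 → eax=(-23)^18=-5
add edx, 1 → edx=2+1=3
cmp edx, 6  (cmp 3,6)
jl start: taken
or ecx, 13 → ecx=15|13=15
sub eax, 3 → eax=(-5)-3=-8
xor eax, 18 → eax=(-8)^18=-22
add edx, 1 → edx=3+1=4
cmp edx, 6  (cmp 4,6)
jl start: taken
or ecx, 13 → ecx=15|13=15
sub eax, 3 → eax=(-22)-3=-25
xor eax, 18 → eax=(-25)^18=-11
add edx, 1 → edx=4+1=5
cmp edx, 6  (cmp 5,6)
jl start: taken
or ecx, 13 → ecx=15|13=15
sub eax, 3 → eax=(-11)-3=-14
xor eax, 18 → eax=(-14)^18=-32
add edx, 1 → edx=5+1=6
cmp edx, 6  (cmp 6,6)
jl start: not taken
sub ecx, eax → ecx=15-(-32)=47
halt.

-32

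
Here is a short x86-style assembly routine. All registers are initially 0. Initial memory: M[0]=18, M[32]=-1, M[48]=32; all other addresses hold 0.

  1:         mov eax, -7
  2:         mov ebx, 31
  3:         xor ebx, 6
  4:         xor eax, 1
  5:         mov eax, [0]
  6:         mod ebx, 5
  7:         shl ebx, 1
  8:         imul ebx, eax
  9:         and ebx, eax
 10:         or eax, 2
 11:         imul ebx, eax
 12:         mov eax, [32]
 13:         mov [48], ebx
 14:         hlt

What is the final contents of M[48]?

0

after mov eax, -7: eax=-7
after mov ebx, 31: ebx=31
after xor ebx, 6: ebx=31^6=25
after xor eax, 1: eax=(-7)^1=-8
after mov eax, [0]: eax=M[0]=18
after mod ebx, 5: ebx=25%5=0
after shl ebx, 1: ebx=0<<1=0
after imul ebx, eax: ebx=0*18=0
after and ebx, eax: ebx=0&18=0
after or eax, 2: eax=18|2=18
after imul ebx, eax: ebx=0*18=0
after mov eax, [32]: eax=M[32]=-1
mov [48], ebx → M[48]=0
halt.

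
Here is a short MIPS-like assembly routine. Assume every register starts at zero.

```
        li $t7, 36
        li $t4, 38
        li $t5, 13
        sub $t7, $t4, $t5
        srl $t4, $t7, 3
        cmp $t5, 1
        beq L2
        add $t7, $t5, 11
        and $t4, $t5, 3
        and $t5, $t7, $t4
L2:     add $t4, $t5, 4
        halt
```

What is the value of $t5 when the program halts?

after li $t7, 36: $t7=36
after li $t4, 38: $t4=38
after li $t5, 13: $t5=13
after sub $t7, $t4, $t5: $t7=38-13=25
after srl $t4, $t7, 3: $t4=25>>3=3
cmp $t5, 1  (cmp 13,1)
beq L2: not taken
after add $t7, $t5, 11: $t7=13+11=24
after and $t4, $t5, 3: $t4=13&3=1
after and $t5, $t7, $t4: $t5=24&1=0
after add $t4, $t5, 4: $t4=0+4=4
halt.

0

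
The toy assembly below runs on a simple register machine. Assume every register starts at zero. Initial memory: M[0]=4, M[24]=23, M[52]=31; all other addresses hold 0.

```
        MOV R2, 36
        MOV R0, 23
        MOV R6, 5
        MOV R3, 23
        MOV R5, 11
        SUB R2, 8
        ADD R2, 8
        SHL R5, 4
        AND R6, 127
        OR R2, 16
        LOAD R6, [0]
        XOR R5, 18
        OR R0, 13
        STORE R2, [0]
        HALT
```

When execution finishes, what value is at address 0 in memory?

MOV R2, 36 → R2=36
MOV R0, 23 → R0=23
MOV R6, 5 → R6=5
MOV R3, 23 → R3=23
MOV R5, 11 → R5=11
SUB R2, 8 → R2=36-8=28
ADD R2, 8 → R2=28+8=36
SHL R5, 4 → R5=11<<4=176
AND R6, 127 → R6=5&127=5
OR R2, 16 → R2=36|16=52
LOAD R6, [0] → R6=M[0]=4
XOR R5, 18 → R5=176^18=162
OR R0, 13 → R0=23|13=31
STORE R2, [0] → M[0]=52
halt.

52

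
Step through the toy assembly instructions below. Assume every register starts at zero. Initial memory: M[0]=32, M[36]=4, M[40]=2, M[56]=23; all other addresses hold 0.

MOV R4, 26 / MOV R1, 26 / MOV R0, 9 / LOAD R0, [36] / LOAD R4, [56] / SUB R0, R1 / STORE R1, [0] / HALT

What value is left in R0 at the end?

-22

MOV R4, 26 → R4=26
MOV R1, 26 → R1=26
MOV R0, 9 → R0=9
LOAD R0, [36] → R0=M[36]=4
LOAD R4, [56] → R4=M[56]=23
SUB R0, R1 → R0=4-26=-22
STORE R1, [0] → M[0]=26
halt.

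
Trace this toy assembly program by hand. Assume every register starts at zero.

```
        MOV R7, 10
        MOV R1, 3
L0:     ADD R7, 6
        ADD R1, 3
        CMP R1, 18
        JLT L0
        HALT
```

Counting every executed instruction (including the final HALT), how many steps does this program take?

after MOV R7, 10: R7=10
after MOV R1, 3: R1=3
after ADD R7, 6: R7=10+6=16
after ADD R1, 3: R1=3+3=6
CMP R1, 18  (cmp 6,18)
JLT L0: taken
after ADD R7, 6: R7=16+6=22
after ADD R1, 3: R1=6+3=9
CMP R1, 18  (cmp 9,18)
JLT L0: taken
after ADD R7, 6: R7=22+6=28
after ADD R1, 3: R1=9+3=12
CMP R1, 18  (cmp 12,18)
JLT L0: taken
after ADD R7, 6: R7=28+6=34
after ADD R1, 3: R1=12+3=15
CMP R1, 18  (cmp 15,18)
JLT L0: taken
after ADD R7, 6: R7=34+6=40
after ADD R1, 3: R1=15+3=18
CMP R1, 18  (cmp 18,18)
JLT L0: not taken
halt.
Total executed instructions: 23.

23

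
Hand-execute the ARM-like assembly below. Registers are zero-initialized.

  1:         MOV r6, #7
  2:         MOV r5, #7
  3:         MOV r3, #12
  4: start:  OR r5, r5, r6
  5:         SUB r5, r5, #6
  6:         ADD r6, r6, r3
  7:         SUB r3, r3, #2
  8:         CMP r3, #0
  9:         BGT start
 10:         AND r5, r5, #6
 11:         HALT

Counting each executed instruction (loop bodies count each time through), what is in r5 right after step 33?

53

r6=7
r5=7
r3=12
r5=7|7=7
r5=7-6=1
r6=7+12=19
r3=12-2=10
CMP r3, #0  (cmp 10,0)
BGT start: taken
r5=1|19=19
r5=19-6=13
r6=19+10=29
r3=10-2=8
CMP r3, #0  (cmp 8,0)
BGT start: taken
r5=13|29=29
r5=29-6=23
r6=29+8=37
r3=8-2=6
CMP r3, #0  (cmp 6,0)
BGT start: taken
r5=23|37=55
r5=55-6=49
r6=37+6=43
r3=6-2=4
CMP r3, #0  (cmp 4,0)
BGT start: taken
r5=49|43=59
r5=59-6=53
r6=43+4=47
r3=4-2=2
CMP r3, #0  (cmp 2,0)
BGT start: taken
After step 33: r5 = 53.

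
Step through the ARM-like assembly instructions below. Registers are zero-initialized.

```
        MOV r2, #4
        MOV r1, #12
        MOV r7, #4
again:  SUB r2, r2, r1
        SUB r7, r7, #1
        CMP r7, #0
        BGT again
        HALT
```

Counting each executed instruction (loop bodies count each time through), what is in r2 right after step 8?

-20

MOV r2, #4 → r2=4
MOV r1, #12 → r1=12
MOV r7, #4 → r7=4
SUB r2, r2, r1 → r2=4-12=-8
SUB r7, r7, #1 → r7=4-1=3
CMP r7, #0  (cmp 3,0)
BGT again: taken
SUB r2, r2, r1 → r2=(-8)-12=-20
After step 8: r2 = -20.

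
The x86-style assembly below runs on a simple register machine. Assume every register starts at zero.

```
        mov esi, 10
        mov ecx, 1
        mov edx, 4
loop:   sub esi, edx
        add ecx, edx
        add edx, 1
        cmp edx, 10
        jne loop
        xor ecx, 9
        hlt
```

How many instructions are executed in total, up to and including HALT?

35

esi=10
ecx=1
edx=4
esi=10-4=6
ecx=1+4=5
edx=4+1=5
cmp edx, 10  (cmp 5,10)
jne loop: taken
esi=6-5=1
ecx=5+5=10
edx=5+1=6
cmp edx, 10  (cmp 6,10)
jne loop: taken
esi=1-6=-5
ecx=10+6=16
edx=6+1=7
cmp edx, 10  (cmp 7,10)
jne loop: taken
esi=(-5)-7=-12
ecx=16+7=23
edx=7+1=8
cmp edx, 10  (cmp 8,10)
jne loop: taken
esi=(-12)-8=-20
ecx=23+8=31
edx=8+1=9
cmp edx, 10  (cmp 9,10)
jne loop: taken
esi=(-20)-9=-29
ecx=31+9=40
edx=9+1=10
cmp edx, 10  (cmp 10,10)
jne loop: not taken
ecx=40^9=33
halt.
Total executed instructions: 35.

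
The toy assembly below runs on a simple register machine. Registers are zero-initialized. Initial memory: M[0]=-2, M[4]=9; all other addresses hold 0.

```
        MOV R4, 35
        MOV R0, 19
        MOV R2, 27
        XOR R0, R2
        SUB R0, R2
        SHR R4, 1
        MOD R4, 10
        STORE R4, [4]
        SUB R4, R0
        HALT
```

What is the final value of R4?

26

R4=35
R0=19
R2=27
R0=19^27=8
R0=8-27=-19
R4=35>>1=17
R4=17%10=7
STORE R4, [4] → M[4]=7
R4=7-(-19)=26
halt.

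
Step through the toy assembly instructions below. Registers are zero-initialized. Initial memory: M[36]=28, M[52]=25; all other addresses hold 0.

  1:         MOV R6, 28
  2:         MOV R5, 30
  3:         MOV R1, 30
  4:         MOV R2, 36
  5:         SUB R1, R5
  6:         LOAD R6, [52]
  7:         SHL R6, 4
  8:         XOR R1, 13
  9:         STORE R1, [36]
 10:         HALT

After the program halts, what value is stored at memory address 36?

13

MOV R6, 28 → R6=28
MOV R5, 30 → R5=30
MOV R1, 30 → R1=30
MOV R2, 36 → R2=36
SUB R1, R5 → R1=30-30=0
LOAD R6, [52] → R6=M[52]=25
SHL R6, 4 → R6=25<<4=400
XOR R1, 13 → R1=0^13=13
STORE R1, [36] → M[36]=13
halt.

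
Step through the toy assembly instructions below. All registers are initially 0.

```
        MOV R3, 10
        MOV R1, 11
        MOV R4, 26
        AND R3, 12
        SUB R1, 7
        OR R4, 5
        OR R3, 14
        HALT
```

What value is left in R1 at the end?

4

after MOV R3, 10: R3=10
after MOV R1, 11: R1=11
after MOV R4, 26: R4=26
after AND R3, 12: R3=10&12=8
after SUB R1, 7: R1=11-7=4
after OR R4, 5: R4=26|5=31
after OR R3, 14: R3=8|14=14
halt.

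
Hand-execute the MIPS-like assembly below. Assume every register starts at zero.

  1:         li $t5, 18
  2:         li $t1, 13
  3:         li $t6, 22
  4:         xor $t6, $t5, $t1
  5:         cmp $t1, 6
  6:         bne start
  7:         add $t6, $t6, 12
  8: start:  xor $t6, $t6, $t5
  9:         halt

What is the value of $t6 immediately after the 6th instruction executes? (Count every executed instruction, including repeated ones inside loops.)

after li $t5, 18: $t5=18
after li $t1, 13: $t1=13
after li $t6, 22: $t6=22
after xor $t6, $t5, $t1: $t6=18^13=31
cmp $t1, 6  (cmp 13,6)
bne start: taken
After step 6: $t6 = 31.

31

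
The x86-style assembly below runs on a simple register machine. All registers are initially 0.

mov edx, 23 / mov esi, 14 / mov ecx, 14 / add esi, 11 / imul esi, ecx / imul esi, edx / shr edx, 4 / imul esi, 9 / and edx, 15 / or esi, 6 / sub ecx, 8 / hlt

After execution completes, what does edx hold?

edx=23
esi=14
ecx=14
esi=14+11=25
esi=25*14=350
esi=350*23=8050
edx=23>>4=1
esi=8050*9=72450
edx=1&15=1
esi=72450|6=72454
ecx=14-8=6
halt.

1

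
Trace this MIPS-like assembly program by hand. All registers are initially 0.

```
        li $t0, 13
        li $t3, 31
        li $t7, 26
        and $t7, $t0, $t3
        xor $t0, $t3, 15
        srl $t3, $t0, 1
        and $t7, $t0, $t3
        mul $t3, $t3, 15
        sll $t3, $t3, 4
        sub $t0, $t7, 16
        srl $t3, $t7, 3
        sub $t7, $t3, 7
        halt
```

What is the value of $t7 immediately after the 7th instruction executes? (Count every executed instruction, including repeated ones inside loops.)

0

li $t0, 13 → $t0=13
li $t3, 31 → $t3=31
li $t7, 26 → $t7=26
and $t7, $t0, $t3 → $t7=13&31=13
xor $t0, $t3, 15 → $t0=31^15=16
srl $t3, $t0, 1 → $t3=16>>1=8
and $t7, $t0, $t3 → $t7=16&8=0
After step 7: $t7 = 0.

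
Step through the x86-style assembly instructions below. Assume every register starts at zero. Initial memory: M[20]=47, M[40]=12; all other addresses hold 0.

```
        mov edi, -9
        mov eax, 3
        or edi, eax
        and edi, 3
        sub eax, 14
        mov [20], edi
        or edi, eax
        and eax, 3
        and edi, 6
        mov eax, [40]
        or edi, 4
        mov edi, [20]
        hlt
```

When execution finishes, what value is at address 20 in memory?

3

after mov edi, -9: edi=-9
after mov eax, 3: eax=3
after or edi, eax: edi=(-9)|3=-9
after and edi, 3: edi=(-9)&3=3
after sub eax, 14: eax=3-14=-11
mov [20], edi → M[20]=3
after or edi, eax: edi=3|(-11)=-9
after and eax, 3: eax=(-11)&3=1
after and edi, 6: edi=(-9)&6=6
after mov eax, [40]: eax=M[40]=12
after or edi, 4: edi=6|4=6
after mov edi, [20]: edi=M[20]=3
halt.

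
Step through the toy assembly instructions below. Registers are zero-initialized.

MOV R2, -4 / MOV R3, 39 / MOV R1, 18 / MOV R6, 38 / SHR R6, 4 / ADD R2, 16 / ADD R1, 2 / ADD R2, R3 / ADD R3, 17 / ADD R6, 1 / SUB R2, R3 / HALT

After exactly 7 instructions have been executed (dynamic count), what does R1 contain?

20

MOV R2, -4 → R2=-4
MOV R3, 39 → R3=39
MOV R1, 18 → R1=18
MOV R6, 38 → R6=38
SHR R6, 4 → R6=38>>4=2
ADD R2, 16 → R2=(-4)+16=12
ADD R1, 2 → R1=18+2=20
After step 7: R1 = 20.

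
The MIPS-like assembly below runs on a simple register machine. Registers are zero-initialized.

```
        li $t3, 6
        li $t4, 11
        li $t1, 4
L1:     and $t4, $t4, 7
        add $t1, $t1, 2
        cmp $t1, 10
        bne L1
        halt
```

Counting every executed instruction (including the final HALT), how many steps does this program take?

16

after li $t3, 6: $t3=6
after li $t4, 11: $t4=11
after li $t1, 4: $t1=4
after and $t4, $t4, 7: $t4=11&7=3
after add $t1, $t1, 2: $t1=4+2=6
cmp $t1, 10  (cmp 6,10)
bne L1: taken
after and $t4, $t4, 7: $t4=3&7=3
after add $t1, $t1, 2: $t1=6+2=8
cmp $t1, 10  (cmp 8,10)
bne L1: taken
after and $t4, $t4, 7: $t4=3&7=3
after add $t1, $t1, 2: $t1=8+2=10
cmp $t1, 10  (cmp 10,10)
bne L1: not taken
halt.
Total executed instructions: 16.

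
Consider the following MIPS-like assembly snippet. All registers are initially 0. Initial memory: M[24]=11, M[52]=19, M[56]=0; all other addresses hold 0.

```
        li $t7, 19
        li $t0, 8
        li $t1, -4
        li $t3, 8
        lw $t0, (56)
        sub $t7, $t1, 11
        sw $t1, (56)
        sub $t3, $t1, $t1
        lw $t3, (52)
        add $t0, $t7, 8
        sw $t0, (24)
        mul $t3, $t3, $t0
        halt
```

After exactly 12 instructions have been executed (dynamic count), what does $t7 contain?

after li $t7, 19: $t7=19
after li $t0, 8: $t0=8
after li $t1, -4: $t1=-4
after li $t3, 8: $t3=8
after lw $t0, (56): $t0=M[56]=0
after sub $t7, $t1, 11: $t7=(-4)-11=-15
sw $t1, (56) → M[56]=-4
after sub $t3, $t1, $t1: $t3=(-4)-(-4)=0
after lw $t3, (52): $t3=M[52]=19
after add $t0, $t7, 8: $t0=(-15)+8=-7
sw $t0, (24) → M[24]=-7
after mul $t3, $t3, $t0: $t3=19*(-7)=-133
After step 12: $t7 = -15.

-15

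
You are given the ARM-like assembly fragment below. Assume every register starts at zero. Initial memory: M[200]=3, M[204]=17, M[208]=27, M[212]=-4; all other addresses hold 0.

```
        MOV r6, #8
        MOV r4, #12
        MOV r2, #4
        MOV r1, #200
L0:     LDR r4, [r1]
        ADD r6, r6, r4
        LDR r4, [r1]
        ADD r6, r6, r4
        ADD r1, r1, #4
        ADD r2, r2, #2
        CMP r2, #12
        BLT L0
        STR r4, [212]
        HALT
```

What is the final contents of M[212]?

r6=8
r4=12
r2=4
r1=200
r4=M[200]=3
r6=8+3=11
r4=M[200]=3
r6=11+3=14
r1=200+4=204
r2=4+2=6
CMP r2, #12  (cmp 6,12)
BLT L0: taken
r4=M[204]=17
r6=14+17=31
r4=M[204]=17
r6=31+17=48
r1=204+4=208
r2=6+2=8
CMP r2, #12  (cmp 8,12)
BLT L0: taken
r4=M[208]=27
r6=48+27=75
r4=M[208]=27
r6=75+27=102
r1=208+4=212
r2=8+2=10
CMP r2, #12  (cmp 10,12)
BLT L0: taken
r4=M[212]=-4
r6=102+(-4)=98
r4=M[212]=-4
r6=98+(-4)=94
r1=212+4=216
r2=10+2=12
CMP r2, #12  (cmp 12,12)
BLT L0: not taken
STR r4, [212] → M[212]=-4
halt.

-4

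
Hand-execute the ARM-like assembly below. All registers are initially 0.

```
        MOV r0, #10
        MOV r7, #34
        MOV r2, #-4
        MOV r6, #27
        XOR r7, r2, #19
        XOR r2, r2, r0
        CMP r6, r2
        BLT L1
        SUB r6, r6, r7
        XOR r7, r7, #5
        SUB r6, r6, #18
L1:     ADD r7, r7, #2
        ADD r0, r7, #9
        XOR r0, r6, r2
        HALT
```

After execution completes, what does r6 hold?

MOV r0, #10 → r0=10
MOV r7, #34 → r7=34
MOV r2, #-4 → r2=-4
MOV r6, #27 → r6=27
XOR r7, r2, #19 → r7=(-4)^19=-17
XOR r2, r2, r0 → r2=(-4)^10=-10
CMP r6, r2  (cmp 27,-10)
BLT L1: not taken
SUB r6, r6, r7 → r6=27-(-17)=44
XOR r7, r7, #5 → r7=(-17)^5=-22
SUB r6, r6, #18 → r6=44-18=26
ADD r7, r7, #2 → r7=(-22)+2=-20
ADD r0, r7, #9 → r0=(-20)+9=-11
XOR r0, r6, r2 → r0=26^(-10)=-20
halt.

26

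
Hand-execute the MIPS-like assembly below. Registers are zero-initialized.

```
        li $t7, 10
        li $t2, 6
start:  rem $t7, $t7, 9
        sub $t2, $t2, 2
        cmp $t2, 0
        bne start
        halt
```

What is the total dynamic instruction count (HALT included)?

15

after li $t7, 10: $t7=10
after li $t2, 6: $t2=6
after rem $t7, $t7, 9: $t7=10%9=1
after sub $t2, $t2, 2: $t2=6-2=4
cmp $t2, 0  (cmp 4,0)
bne start: taken
after rem $t7, $t7, 9: $t7=1%9=1
after sub $t2, $t2, 2: $t2=4-2=2
cmp $t2, 0  (cmp 2,0)
bne start: taken
after rem $t7, $t7, 9: $t7=1%9=1
after sub $t2, $t2, 2: $t2=2-2=0
cmp $t2, 0  (cmp 0,0)
bne start: not taken
halt.
Total executed instructions: 15.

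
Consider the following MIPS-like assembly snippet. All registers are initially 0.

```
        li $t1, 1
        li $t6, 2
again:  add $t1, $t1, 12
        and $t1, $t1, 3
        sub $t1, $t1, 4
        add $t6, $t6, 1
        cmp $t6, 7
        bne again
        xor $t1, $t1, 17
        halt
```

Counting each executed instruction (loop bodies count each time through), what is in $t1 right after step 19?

li $t1, 1 → $t1=1
li $t6, 2 → $t6=2
add $t1, $t1, 12 → $t1=1+12=13
and $t1, $t1, 3 → $t1=13&3=1
sub $t1, $t1, 4 → $t1=1-4=-3
add $t6, $t6, 1 → $t6=2+1=3
cmp $t6, 7  (cmp 3,7)
bne again: taken
add $t1, $t1, 12 → $t1=(-3)+12=9
and $t1, $t1, 3 → $t1=9&3=1
sub $t1, $t1, 4 → $t1=1-4=-3
add $t6, $t6, 1 → $t6=3+1=4
cmp $t6, 7  (cmp 4,7)
bne again: taken
add $t1, $t1, 12 → $t1=(-3)+12=9
and $t1, $t1, 3 → $t1=9&3=1
sub $t1, $t1, 4 → $t1=1-4=-3
add $t6, $t6, 1 → $t6=4+1=5
cmp $t6, 7  (cmp 5,7)
After step 19: $t1 = -3.

-3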